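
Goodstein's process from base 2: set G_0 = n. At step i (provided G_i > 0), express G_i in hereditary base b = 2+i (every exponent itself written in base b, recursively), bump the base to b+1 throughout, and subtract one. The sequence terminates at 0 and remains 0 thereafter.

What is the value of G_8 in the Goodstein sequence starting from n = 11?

70077777775

base 2: 11 = 2^(2 + 1) + 2 + 1; at 3: 3^(3 + 1) + 3 + 1 = 85; next = 84
base 3: 84 = 3^(3 + 1) + 3; at 4: 4^(4 + 1) + 4 = 1028; next = 1027
base 4: 1027 = 4^(4 + 1) + 3; at 5: 5^(5 + 1) + 3 = 15628; next = 15627
base 5: 15627 = 5^(5 + 1) + 2; at 6: 6^(6 + 1) + 2 = 279938; next = 279937
base 6: 279937 = 6^(6 + 1) + 1; at 7: 7^(7 + 1) + 1 = 5764802; next = 5764801
base 7: 5764801 = 7^(7 + 1); at 8: 8^(8 + 1) = 134217728; next = 134217727
base 8: 134217727 = 7·8^8 + 7·8^7 + 7·8^6 + 7·8^5 + 7·8^4 + 7·8^3 + 7·8^2 + 7·8 + 7; at 9: 7·9^9 + 7·9^7 + 7·9^6 + 7·9^5 + 7·9^4 + 7·9^3 + 7·9^2 + 7·9 + 7 = 2749609303; next = 2749609302
base 9: 2749609302 = 7·9^9 + 7·9^7 + 7·9^6 + 7·9^5 + 7·9^4 + 7·9^3 + 7·9^2 + 7·9 + 6; at 10: 7·10^10 + 7·10^7 + 7·10^6 + 7·10^5 + 7·10^4 + 7·10^3 + 7·10^2 + 7·10 + 6 = 70077777776; next = 70077777775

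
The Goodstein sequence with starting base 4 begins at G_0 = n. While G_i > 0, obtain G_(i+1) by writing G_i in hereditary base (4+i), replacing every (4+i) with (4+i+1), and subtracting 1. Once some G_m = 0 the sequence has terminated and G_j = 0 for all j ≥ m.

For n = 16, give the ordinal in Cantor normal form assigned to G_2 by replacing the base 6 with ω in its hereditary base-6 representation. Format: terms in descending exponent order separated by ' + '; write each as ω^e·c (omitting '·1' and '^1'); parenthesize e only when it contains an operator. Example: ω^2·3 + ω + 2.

ω·4 + 3

G_0 = 16. HB_4(16) = 4^2. Bump = 25. G_1 = 24.
G_1 = 24. HB_5(24) = 4·5 + 4. Bump = 28. G_2 = 27.
G_2 = 27. HB_6(27) = 4·6 + 3. Bump = 31. G_3 = 30.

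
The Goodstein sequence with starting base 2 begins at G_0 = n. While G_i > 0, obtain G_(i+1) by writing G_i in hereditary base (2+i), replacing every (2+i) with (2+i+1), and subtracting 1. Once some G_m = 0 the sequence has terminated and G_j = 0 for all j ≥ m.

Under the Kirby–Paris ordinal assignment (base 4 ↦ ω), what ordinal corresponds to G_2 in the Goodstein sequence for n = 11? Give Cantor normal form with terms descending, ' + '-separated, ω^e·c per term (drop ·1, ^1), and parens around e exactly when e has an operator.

ω^(ω + 1) + 3

i=0: 11 = 2^(2 + 1) + 2 + 1 (b=2); 2→3: 3^(3 + 1) + 3 + 1 = 85; 85−1 = 84
i=1: 84 = 3^(3 + 1) + 3 (b=3); 3→4: 4^(4 + 1) + 4 = 1028; 1028−1 = 1027
i=2: 1027 = 4^(4 + 1) + 3 (b=4); 4→5: 5^(5 + 1) + 3 = 15628; 15628−1 = 15627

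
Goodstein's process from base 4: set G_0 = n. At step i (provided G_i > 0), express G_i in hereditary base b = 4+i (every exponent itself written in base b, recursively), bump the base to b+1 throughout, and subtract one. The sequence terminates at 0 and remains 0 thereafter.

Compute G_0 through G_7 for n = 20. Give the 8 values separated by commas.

20, 29, 39, 51, 65, 81, 99, 107

step 0: 20 = 4^2 + 4; sub 5 for 4: 5^2 + 5; = 30; G_1 = 30−1 = 29
step 1: 29 = 5^2 + 4; sub 6 for 5: 6^2 + 4; = 40; G_2 = 40−1 = 39
step 2: 39 = 6^2 + 3; sub 7 for 6: 7^2 + 3; = 52; G_3 = 52−1 = 51
step 3: 51 = 7^2 + 2; sub 8 for 7: 8^2 + 2; = 66; G_4 = 66−1 = 65
step 4: 65 = 8^2 + 1; sub 9 for 8: 9^2 + 1; = 82; G_5 = 82−1 = 81
step 5: 81 = 9^2; sub 10 for 9: 10^2; = 100; G_6 = 100−1 = 99
step 6: 99 = 9·10 + 9; sub 11 for 10: 9·11 + 9; = 108; G_7 = 108−1 = 107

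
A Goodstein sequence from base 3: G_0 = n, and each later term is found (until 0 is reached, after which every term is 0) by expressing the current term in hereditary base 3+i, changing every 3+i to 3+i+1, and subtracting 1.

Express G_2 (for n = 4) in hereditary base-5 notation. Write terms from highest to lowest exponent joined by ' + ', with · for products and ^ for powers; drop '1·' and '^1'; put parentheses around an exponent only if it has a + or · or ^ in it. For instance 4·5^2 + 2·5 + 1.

4

G_0=4  [base 3] 3 + 1  →[3↦4]→  4 + 1 = 5  −1 ⇒ G_1=4
G_1=4  [base 4] 4  →[4↦5]→  5 = 5  −1 ⇒ G_2=4
G_2=4  [base 5] 4  →[5↦6]→  4 = 4  −1 ⇒ G_3=3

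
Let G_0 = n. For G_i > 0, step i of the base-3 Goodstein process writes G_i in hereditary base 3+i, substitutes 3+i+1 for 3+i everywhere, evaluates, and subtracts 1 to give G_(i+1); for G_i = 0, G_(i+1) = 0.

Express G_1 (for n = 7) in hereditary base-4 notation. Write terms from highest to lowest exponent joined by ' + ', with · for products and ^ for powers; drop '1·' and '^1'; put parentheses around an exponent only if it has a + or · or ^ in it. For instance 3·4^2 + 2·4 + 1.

2·4

7 —HB3→ 2·3 + 1 —bump→ 2·4 + 1 = 9 —(−1)→ 8
8 —HB4→ 2·4 —bump→ 2·5 = 10 —(−1)→ 9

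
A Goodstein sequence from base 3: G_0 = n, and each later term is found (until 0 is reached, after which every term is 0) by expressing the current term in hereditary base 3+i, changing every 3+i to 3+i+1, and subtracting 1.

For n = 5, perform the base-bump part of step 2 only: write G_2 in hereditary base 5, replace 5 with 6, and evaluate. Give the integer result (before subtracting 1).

[0] 5 ≡ 3 + 2 (base 3). Lift 4: 6. −1: 5.
[1] 5 ≡ 4 + 1 (base 4). Lift 5: 6. −1: 5.

6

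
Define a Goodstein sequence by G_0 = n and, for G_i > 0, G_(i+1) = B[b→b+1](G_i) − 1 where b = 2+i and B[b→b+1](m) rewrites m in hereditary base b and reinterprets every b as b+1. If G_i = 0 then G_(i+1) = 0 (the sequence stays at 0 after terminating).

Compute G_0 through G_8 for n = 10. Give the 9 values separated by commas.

10, 83, 1025, 15625, 279935, 4215754, 84073323, 1937434592, 50000555551

(0) 10|_2 = 2^(2 + 1) + 2 ↦ 3^(3 + 1) + 3|_3 = 84 ⇒ 83
(1) 83|_3 = 3^(3 + 1) + 2 ↦ 4^(4 + 1) + 2|_4 = 1026 ⇒ 1025
(2) 1025|_4 = 4^(4 + 1) + 1 ↦ 5^(5 + 1) + 1|_5 = 15626 ⇒ 15625
(3) 15625|_5 = 5^(5 + 1) ↦ 6^(6 + 1)|_6 = 279936 ⇒ 279935
(4) 279935|_6 = 5·6^6 + 5·6^5 + 5·6^4 + 5·6^3 + 5·6^2 + 5·6 + 5 ↦ 5·7^7 + 5·7^5 + 5·7^4 + 5·7^3 + 5·7^2 + 5·7 + 5|_7 = 4215755 ⇒ 4215754
(5) 4215754|_7 = 5·7^7 + 5·7^5 + 5·7^4 + 5·7^3 + 5·7^2 + 5·7 + 4 ↦ 5·8^8 + 5·8^5 + 5·8^4 + 5·8^3 + 5·8^2 + 5·8 + 4|_8 = 84073324 ⇒ 84073323
(6) 84073323|_8 = 5·8^8 + 5·8^5 + 5·8^4 + 5·8^3 + 5·8^2 + 5·8 + 3 ↦ 5·9^9 + 5·9^5 + 5·9^4 + 5·9^3 + 5·9^2 + 5·9 + 3|_9 = 1937434593 ⇒ 1937434592
(7) 1937434592|_9 = 5·9^9 + 5·9^5 + 5·9^4 + 5·9^3 + 5·9^2 + 5·9 + 2 ↦ 5·10^10 + 5·10^5 + 5·10^4 + 5·10^3 + 5·10^2 + 5·10 + 2|_10 = 50000555552 ⇒ 50000555551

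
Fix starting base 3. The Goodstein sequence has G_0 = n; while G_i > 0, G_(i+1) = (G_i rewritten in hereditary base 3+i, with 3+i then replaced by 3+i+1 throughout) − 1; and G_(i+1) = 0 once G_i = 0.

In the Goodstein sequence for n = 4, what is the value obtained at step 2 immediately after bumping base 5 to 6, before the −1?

4

4 —HB3→ 3 + 1 —bump→ 4 + 1 = 5 —(−1)→ 4
4 —HB4→ 4 —bump→ 5 = 5 —(−1)→ 4
4 —HB5→ 4 —bump→ 4 = 4 —(−1)→ 3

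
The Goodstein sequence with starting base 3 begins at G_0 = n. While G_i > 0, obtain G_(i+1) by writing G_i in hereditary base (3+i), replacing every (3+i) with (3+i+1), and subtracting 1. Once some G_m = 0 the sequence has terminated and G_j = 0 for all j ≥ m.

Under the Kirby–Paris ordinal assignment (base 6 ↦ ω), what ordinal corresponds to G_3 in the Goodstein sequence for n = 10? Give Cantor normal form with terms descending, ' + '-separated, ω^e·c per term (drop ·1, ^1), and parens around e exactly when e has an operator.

ω·4 + 3

(0) 10|_3 = 3^2 + 1 ↦ 4^2 + 1|_4 = 17 ⇒ 16
(1) 16|_4 = 4^2 ↦ 5^2|_5 = 25 ⇒ 24
(2) 24|_5 = 4·5 + 4 ↦ 4·6 + 4|_6 = 28 ⇒ 27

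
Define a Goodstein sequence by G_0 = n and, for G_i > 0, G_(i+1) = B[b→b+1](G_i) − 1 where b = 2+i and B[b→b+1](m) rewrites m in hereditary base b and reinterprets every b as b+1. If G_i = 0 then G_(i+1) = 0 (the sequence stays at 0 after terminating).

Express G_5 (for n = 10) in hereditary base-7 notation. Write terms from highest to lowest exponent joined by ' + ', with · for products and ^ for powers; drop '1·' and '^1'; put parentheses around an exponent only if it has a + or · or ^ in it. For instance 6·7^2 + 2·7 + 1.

G_0 = 10. HB_2(10) = 2^(2 + 1) + 2. Bump = 84. G_1 = 83.
G_1 = 83. HB_3(83) = 3^(3 + 1) + 2. Bump = 1026. G_2 = 1025.
G_2 = 1025. HB_4(1025) = 4^(4 + 1) + 1. Bump = 15626. G_3 = 15625.
G_3 = 15625. HB_5(15625) = 5^(5 + 1). Bump = 279936. G_4 = 279935.
G_4 = 279935. HB_6(279935) = 5·6^6 + 5·6^5 + 5·6^4 + 5·6^3 + 5·6^2 + 5·6 + 5. Bump = 4215755. G_5 = 4215754.

5·7^7 + 5·7^5 + 5·7^4 + 5·7^3 + 5·7^2 + 5·7 + 4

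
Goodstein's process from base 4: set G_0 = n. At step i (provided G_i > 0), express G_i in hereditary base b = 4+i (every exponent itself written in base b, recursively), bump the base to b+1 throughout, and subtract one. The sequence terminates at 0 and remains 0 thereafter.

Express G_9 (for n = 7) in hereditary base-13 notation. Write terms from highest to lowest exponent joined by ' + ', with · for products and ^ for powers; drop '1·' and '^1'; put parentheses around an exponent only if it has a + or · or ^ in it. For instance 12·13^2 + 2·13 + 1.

2

G_0 = 7. HB_4(7) = 4 + 3. Bump = 8. G_1 = 7.
G_1 = 7. HB_5(7) = 5 + 2. Bump = 8. G_2 = 7.
G_2 = 7. HB_6(7) = 6 + 1. Bump = 8. G_3 = 7.
G_3 = 7. HB_7(7) = 7. Bump = 8. G_4 = 7.
G_4 = 7. HB_8(7) = 7. Bump = 7. G_5 = 6.
G_5 = 6. HB_9(6) = 6. Bump = 6. G_6 = 5.
G_6 = 5. HB_10(5) = 5. Bump = 5. G_7 = 4.
G_7 = 4. HB_11(4) = 4. Bump = 4. G_8 = 3.
G_8 = 3. HB_12(3) = 3. Bump = 3. G_9 = 2.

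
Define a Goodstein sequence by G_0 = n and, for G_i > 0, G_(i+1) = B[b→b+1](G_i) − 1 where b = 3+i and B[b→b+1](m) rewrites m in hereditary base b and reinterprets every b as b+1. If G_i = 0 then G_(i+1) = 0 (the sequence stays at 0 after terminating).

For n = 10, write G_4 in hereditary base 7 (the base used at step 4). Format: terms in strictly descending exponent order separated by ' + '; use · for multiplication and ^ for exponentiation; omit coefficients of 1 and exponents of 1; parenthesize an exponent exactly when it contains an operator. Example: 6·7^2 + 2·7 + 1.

4·7 + 2

step 0: 10 = 3^2 + 1; sub 4 for 3: 4^2 + 1; = 17; G_1 = 17−1 = 16
step 1: 16 = 4^2; sub 5 for 4: 5^2; = 25; G_2 = 25−1 = 24
step 2: 24 = 4·5 + 4; sub 6 for 5: 4·6 + 4; = 28; G_3 = 28−1 = 27
step 3: 27 = 4·6 + 3; sub 7 for 6: 4·7 + 3; = 31; G_4 = 31−1 = 30
step 4: 30 = 4·7 + 2; sub 8 for 7: 4·8 + 2; = 34; G_5 = 34−1 = 33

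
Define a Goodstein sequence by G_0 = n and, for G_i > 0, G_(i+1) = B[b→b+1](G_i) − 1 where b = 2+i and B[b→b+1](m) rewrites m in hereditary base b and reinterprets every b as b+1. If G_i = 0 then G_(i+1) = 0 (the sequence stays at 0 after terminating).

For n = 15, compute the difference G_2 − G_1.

1172

15 —HB2→ 2^(2 + 1) + 2^2 + 2 + 1 —bump→ 3^(3 + 1) + 3^3 + 3 + 1 = 112 —(−1)→ 111
111 —HB3→ 3^(3 + 1) + 3^3 + 3 —bump→ 4^(4 + 1) + 4^4 + 4 = 1284 —(−1)→ 1283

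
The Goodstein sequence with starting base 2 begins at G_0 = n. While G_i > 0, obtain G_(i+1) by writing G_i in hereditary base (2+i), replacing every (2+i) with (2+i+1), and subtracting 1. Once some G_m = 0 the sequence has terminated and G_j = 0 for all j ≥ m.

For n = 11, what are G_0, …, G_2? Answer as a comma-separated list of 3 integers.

G_0=11  [base 2] 2^(2 + 1) + 2 + 1  →[2↦3]→  3^(3 + 1) + 3 + 1 = 85  −1 ⇒ G_1=84
G_1=84  [base 3] 3^(3 + 1) + 3  →[3↦4]→  4^(4 + 1) + 4 = 1028  −1 ⇒ G_2=1027

11, 84, 1027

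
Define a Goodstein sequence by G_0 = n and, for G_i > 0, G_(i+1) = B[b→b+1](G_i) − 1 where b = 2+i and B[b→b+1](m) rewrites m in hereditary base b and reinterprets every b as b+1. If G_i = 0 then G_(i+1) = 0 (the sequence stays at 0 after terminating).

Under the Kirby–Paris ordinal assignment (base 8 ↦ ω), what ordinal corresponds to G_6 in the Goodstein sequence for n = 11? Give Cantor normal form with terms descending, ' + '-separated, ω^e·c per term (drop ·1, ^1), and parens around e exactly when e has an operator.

(0) 11|_2 = 2^(2 + 1) + 2 + 1 ↦ 3^(3 + 1) + 3 + 1|_3 = 85 ⇒ 84
(1) 84|_3 = 3^(3 + 1) + 3 ↦ 4^(4 + 1) + 4|_4 = 1028 ⇒ 1027
(2) 1027|_4 = 4^(4 + 1) + 3 ↦ 5^(5 + 1) + 3|_5 = 15628 ⇒ 15627
(3) 15627|_5 = 5^(5 + 1) + 2 ↦ 6^(6 + 1) + 2|_6 = 279938 ⇒ 279937
(4) 279937|_6 = 6^(6 + 1) + 1 ↦ 7^(7 + 1) + 1|_7 = 5764802 ⇒ 5764801
(5) 5764801|_7 = 7^(7 + 1) ↦ 8^(8 + 1)|_8 = 134217728 ⇒ 134217727
(6) 134217727|_8 = 7·8^8 + 7·8^7 + 7·8^6 + 7·8^5 + 7·8^4 + 7·8^3 + 7·8^2 + 7·8 + 7 ↦ 7·9^9 + 7·9^7 + 7·9^6 + 7·9^5 + 7·9^4 + 7·9^3 + 7·9^2 + 7·9 + 7|_9 = 2749609303 ⇒ 2749609302

ω^ω·7 + ω^7·7 + ω^6·7 + ω^5·7 + ω^4·7 + ω^3·7 + ω^2·7 + ω·7 + 7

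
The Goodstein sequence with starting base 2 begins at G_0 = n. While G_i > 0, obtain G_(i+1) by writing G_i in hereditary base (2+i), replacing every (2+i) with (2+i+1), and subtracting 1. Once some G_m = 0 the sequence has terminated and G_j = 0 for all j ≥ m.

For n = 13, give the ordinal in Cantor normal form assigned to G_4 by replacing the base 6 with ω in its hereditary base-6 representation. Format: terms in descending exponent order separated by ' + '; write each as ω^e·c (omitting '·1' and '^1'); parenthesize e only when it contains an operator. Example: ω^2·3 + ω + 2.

ω^(ω + 1) + ω^3·3 + ω^2·3 + ω·3 + 1

[0] 13 ≡ 2^(2 + 1) + 2^2 + 1 (base 2). Lift 3: 109. −1: 108.
[1] 108 ≡ 3^(3 + 1) + 3^3 (base 3). Lift 4: 1280. −1: 1279.
[2] 1279 ≡ 4^(4 + 1) + 3·4^3 + 3·4^2 + 3·4 + 3 (base 4). Lift 5: 16093. −1: 16092.
[3] 16092 ≡ 5^(5 + 1) + 3·5^3 + 3·5^2 + 3·5 + 2 (base 5). Lift 6: 280712. −1: 280711.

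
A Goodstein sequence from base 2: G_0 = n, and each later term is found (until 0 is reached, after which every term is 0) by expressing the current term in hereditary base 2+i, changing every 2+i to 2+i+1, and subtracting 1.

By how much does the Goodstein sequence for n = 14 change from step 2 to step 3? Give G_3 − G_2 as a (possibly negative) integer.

17469

[0] 14 ≡ 2^(2 + 1) + 2^2 + 2 (base 2). Lift 3: 111. −1: 110.
[1] 110 ≡ 3^(3 + 1) + 3^3 + 2 (base 3). Lift 4: 1282. −1: 1281.
[2] 1281 ≡ 4^(4 + 1) + 4^4 + 1 (base 4). Lift 5: 18751. −1: 18750.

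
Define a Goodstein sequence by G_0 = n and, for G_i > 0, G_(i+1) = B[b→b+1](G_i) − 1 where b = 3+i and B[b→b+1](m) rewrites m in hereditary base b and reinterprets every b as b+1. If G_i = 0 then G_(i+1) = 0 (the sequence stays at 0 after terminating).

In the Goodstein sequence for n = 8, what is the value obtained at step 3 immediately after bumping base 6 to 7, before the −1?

[0] 8 ≡ 2·3 + 2 (base 3). Lift 4: 10. −1: 9.
[1] 9 ≡ 2·4 + 1 (base 4). Lift 5: 11. −1: 10.
[2] 10 ≡ 2·5 (base 5). Lift 6: 12. −1: 11.
[3] 11 ≡ 6 + 5 (base 6). Lift 7: 12. −1: 11.

12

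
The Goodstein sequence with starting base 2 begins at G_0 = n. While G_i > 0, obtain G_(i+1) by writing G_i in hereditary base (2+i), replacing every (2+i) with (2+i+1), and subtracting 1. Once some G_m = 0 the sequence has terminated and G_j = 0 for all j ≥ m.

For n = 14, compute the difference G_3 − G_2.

[0] 14 ≡ 2^(2 + 1) + 2^2 + 2 (base 2). Lift 3: 111. −1: 110.
[1] 110 ≡ 3^(3 + 1) + 3^3 + 2 (base 3). Lift 4: 1282. −1: 1281.
[2] 1281 ≡ 4^(4 + 1) + 4^4 + 1 (base 4). Lift 5: 18751. −1: 18750.

17469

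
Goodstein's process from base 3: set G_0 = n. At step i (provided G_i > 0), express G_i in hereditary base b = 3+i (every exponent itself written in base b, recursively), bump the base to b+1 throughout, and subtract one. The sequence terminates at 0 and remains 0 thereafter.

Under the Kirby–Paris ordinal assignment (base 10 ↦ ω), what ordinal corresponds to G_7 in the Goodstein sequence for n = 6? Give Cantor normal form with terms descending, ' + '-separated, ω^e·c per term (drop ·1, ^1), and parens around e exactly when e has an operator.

5

(0) 6|_3 = 2·3 ↦ 2·4|_4 = 8 ⇒ 7
(1) 7|_4 = 4 + 3 ↦ 5 + 3|_5 = 8 ⇒ 7
(2) 7|_5 = 5 + 2 ↦ 6 + 2|_6 = 8 ⇒ 7
(3) 7|_6 = 6 + 1 ↦ 7 + 1|_7 = 8 ⇒ 7
(4) 7|_7 = 7 ↦ 8|_8 = 8 ⇒ 7
(5) 7|_8 = 7 ↦ 7|_9 = 7 ⇒ 6
(6) 6|_9 = 6 ↦ 6|_10 = 6 ⇒ 5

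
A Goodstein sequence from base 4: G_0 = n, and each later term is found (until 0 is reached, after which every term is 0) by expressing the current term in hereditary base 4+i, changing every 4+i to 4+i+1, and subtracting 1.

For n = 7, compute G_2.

base 4: 7 = 4 + 3; at 5: 5 + 3 = 8; next = 7
base 5: 7 = 5 + 2; at 6: 6 + 2 = 8; next = 7

7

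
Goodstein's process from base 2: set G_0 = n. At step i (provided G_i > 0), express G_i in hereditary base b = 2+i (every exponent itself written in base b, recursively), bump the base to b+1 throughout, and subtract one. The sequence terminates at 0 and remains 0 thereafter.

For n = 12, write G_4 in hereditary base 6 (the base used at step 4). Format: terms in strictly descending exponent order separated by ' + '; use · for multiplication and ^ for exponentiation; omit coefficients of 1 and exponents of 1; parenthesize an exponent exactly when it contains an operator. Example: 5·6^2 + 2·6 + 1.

i=0: 12 = 2^(2 + 1) + 2^2 (b=2); 2→3: 3^(3 + 1) + 3^3 = 108; 108−1 = 107
i=1: 107 = 3^(3 + 1) + 2·3^2 + 2·3 + 2 (b=3); 3→4: 4^(4 + 1) + 2·4^2 + 2·4 + 2 = 1066; 1066−1 = 1065
i=2: 1065 = 4^(4 + 1) + 2·4^2 + 2·4 + 1 (b=4); 4→5: 5^(5 + 1) + 2·5^2 + 2·5 + 1 = 15686; 15686−1 = 15685
i=3: 15685 = 5^(5 + 1) + 2·5^2 + 2·5 (b=5); 5→6: 6^(6 + 1) + 2·6^2 + 2·6 = 280020; 280020−1 = 280019
i=4: 280019 = 6^(6 + 1) + 2·6^2 + 6 + 5 (b=6); 6→7: 7^(7 + 1) + 2·7^2 + 7 + 5 = 5764911; 5764911−1 = 5764910

6^(6 + 1) + 2·6^2 + 6 + 5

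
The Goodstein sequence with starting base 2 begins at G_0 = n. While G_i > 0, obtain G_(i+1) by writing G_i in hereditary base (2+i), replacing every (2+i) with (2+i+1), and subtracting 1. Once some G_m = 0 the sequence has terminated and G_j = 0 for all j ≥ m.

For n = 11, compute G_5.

(0) 11|_2 = 2^(2 + 1) + 2 + 1 ↦ 3^(3 + 1) + 3 + 1|_3 = 85 ⇒ 84
(1) 84|_3 = 3^(3 + 1) + 3 ↦ 4^(4 + 1) + 4|_4 = 1028 ⇒ 1027
(2) 1027|_4 = 4^(4 + 1) + 3 ↦ 5^(5 + 1) + 3|_5 = 15628 ⇒ 15627
(3) 15627|_5 = 5^(5 + 1) + 2 ↦ 6^(6 + 1) + 2|_6 = 279938 ⇒ 279937
(4) 279937|_6 = 6^(6 + 1) + 1 ↦ 7^(7 + 1) + 1|_7 = 5764802 ⇒ 5764801
(5) 5764801|_7 = 7^(7 + 1) ↦ 8^(8 + 1)|_8 = 134217728 ⇒ 134217727

5764801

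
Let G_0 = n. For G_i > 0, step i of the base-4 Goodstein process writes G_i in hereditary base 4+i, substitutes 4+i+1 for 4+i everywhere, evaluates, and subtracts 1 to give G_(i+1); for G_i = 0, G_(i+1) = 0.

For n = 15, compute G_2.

G_0=15  [base 4] 3·4 + 3  →[4↦5]→  3·5 + 3 = 18  −1 ⇒ G_1=17
G_1=17  [base 5] 3·5 + 2  →[5↦6]→  3·6 + 2 = 20  −1 ⇒ G_2=19
G_2=19  [base 6] 3·6 + 1  →[6↦7]→  3·7 + 1 = 22  −1 ⇒ G_3=21

19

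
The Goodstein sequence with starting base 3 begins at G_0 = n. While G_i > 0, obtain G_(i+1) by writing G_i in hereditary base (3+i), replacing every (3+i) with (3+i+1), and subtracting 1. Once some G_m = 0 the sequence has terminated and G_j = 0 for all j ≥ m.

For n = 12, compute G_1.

(0) 12|_3 = 3^2 + 3 ↦ 4^2 + 4|_4 = 20 ⇒ 19
(1) 19|_4 = 4^2 + 3 ↦ 5^2 + 3|_5 = 28 ⇒ 27

19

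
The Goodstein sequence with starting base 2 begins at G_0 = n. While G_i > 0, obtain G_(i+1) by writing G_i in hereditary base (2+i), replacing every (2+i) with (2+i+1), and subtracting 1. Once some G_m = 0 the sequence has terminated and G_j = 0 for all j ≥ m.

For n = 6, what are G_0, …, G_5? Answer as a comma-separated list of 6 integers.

i=0: 6 = 2^2 + 2 (b=2); 2→3: 3^3 + 3 = 30; 30−1 = 29
i=1: 29 = 3^3 + 2 (b=3); 3→4: 4^4 + 2 = 258; 258−1 = 257
i=2: 257 = 4^4 + 1 (b=4); 4→5: 5^5 + 1 = 3126; 3126−1 = 3125
i=3: 3125 = 5^5 (b=5); 5→6: 6^6 = 46656; 46656−1 = 46655
i=4: 46655 = 5·6^5 + 5·6^4 + 5·6^3 + 5·6^2 + 5·6 + 5 (b=6); 6→7: 5·7^5 + 5·7^4 + 5·7^3 + 5·7^2 + 5·7 + 5 = 98040; 98040−1 = 98039

6, 29, 257, 3125, 46655, 98039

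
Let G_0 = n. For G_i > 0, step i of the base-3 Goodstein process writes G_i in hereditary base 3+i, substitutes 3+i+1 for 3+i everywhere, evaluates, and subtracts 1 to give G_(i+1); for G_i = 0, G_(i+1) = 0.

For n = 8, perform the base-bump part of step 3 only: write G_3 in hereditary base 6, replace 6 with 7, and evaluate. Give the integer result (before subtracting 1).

12

base 3: 8 = 2·3 + 2; at 4: 2·4 + 2 = 10; next = 9
base 4: 9 = 2·4 + 1; at 5: 2·5 + 1 = 11; next = 10
base 5: 10 = 2·5; at 6: 2·6 = 12; next = 11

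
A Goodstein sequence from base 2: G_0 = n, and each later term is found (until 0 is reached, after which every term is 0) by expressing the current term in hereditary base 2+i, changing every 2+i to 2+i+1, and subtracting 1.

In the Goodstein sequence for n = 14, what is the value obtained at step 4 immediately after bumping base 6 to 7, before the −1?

5862841

G_0=14  [base 2] 2^(2 + 1) + 2^2 + 2  →[2↦3]→  3^(3 + 1) + 3^3 + 3 = 111  −1 ⇒ G_1=110
G_1=110  [base 3] 3^(3 + 1) + 3^3 + 2  →[3↦4]→  4^(4 + 1) + 4^4 + 2 = 1282  −1 ⇒ G_2=1281
G_2=1281  [base 4] 4^(4 + 1) + 4^4 + 1  →[4↦5]→  5^(5 + 1) + 5^5 + 1 = 18751  −1 ⇒ G_3=18750
G_3=18750  [base 5] 5^(5 + 1) + 5^5  →[5↦6]→  6^(6 + 1) + 6^6 = 326592  −1 ⇒ G_4=326591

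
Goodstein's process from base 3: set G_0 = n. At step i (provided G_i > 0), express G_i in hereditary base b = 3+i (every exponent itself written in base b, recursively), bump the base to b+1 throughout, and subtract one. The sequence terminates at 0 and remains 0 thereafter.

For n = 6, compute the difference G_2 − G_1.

0

G_0 = 6. HB_3(6) = 2·3. Bump = 8. G_1 = 7.
G_1 = 7. HB_4(7) = 4 + 3. Bump = 8. G_2 = 7.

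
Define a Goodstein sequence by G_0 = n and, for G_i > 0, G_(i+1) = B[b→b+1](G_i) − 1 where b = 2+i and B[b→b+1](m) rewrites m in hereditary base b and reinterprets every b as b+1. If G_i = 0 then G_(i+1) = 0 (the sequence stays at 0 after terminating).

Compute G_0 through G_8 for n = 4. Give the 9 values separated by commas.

4, 26, 41, 60, 83, 109, 139, 173, 211

4 —HB2→ 2^2 —bump→ 3^3 = 27 —(−1)→ 26
26 —HB3→ 2·3^2 + 2·3 + 2 —bump→ 2·4^2 + 2·4 + 2 = 42 —(−1)→ 41
41 —HB4→ 2·4^2 + 2·4 + 1 —bump→ 2·5^2 + 2·5 + 1 = 61 —(−1)→ 60
60 —HB5→ 2·5^2 + 2·5 —bump→ 2·6^2 + 2·6 = 84 —(−1)→ 83
83 —HB6→ 2·6^2 + 6 + 5 —bump→ 2·7^2 + 7 + 5 = 110 —(−1)→ 109
109 —HB7→ 2·7^2 + 7 + 4 —bump→ 2·8^2 + 8 + 4 = 140 —(−1)→ 139
139 —HB8→ 2·8^2 + 8 + 3 —bump→ 2·9^2 + 9 + 3 = 174 —(−1)→ 173
173 —HB9→ 2·9^2 + 9 + 2 —bump→ 2·10^2 + 10 + 2 = 212 —(−1)→ 211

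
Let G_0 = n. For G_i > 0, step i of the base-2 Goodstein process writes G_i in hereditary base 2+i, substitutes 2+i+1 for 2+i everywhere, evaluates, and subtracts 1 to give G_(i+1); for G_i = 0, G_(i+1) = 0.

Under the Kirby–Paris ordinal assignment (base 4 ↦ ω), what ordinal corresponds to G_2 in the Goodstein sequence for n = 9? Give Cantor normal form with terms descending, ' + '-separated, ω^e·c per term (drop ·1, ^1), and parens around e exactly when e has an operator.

ω^ω·3 + ω^3·3 + ω^2·3 + ω·3 + 3

[0] 9 ≡ 2^(2 + 1) + 1 (base 2). Lift 3: 82. −1: 81.
[1] 81 ≡ 3^(3 + 1) (base 3). Lift 4: 1024. −1: 1023.
[2] 1023 ≡ 3·4^4 + 3·4^3 + 3·4^2 + 3·4 + 3 (base 4). Lift 5: 9843. −1: 9842.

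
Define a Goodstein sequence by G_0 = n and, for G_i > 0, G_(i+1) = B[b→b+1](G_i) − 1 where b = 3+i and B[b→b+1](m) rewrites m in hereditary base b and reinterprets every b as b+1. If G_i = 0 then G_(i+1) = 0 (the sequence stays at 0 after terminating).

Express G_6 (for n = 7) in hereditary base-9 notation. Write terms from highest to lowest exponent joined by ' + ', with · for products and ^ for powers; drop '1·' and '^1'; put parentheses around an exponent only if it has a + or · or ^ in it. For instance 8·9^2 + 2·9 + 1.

[0] 7 ≡ 2·3 + 1 (base 3). Lift 4: 9. −1: 8.
[1] 8 ≡ 2·4 (base 4). Lift 5: 10. −1: 9.
[2] 9 ≡ 5 + 4 (base 5). Lift 6: 10. −1: 9.
[3] 9 ≡ 6 + 3 (base 6). Lift 7: 10. −1: 9.
[4] 9 ≡ 7 + 2 (base 7). Lift 8: 10. −1: 9.
[5] 9 ≡ 8 + 1 (base 8). Lift 9: 10. −1: 9.

9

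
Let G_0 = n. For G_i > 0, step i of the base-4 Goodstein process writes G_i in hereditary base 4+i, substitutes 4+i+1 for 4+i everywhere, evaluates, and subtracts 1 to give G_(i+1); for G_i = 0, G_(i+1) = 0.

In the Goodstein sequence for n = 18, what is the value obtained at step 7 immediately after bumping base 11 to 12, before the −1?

(0) 18|_4 = 4^2 + 2 ↦ 5^2 + 2|_5 = 27 ⇒ 26
(1) 26|_5 = 5^2 + 1 ↦ 6^2 + 1|_6 = 37 ⇒ 36
(2) 36|_6 = 6^2 ↦ 7^2|_7 = 49 ⇒ 48
(3) 48|_7 = 6·7 + 6 ↦ 6·8 + 6|_8 = 54 ⇒ 53
(4) 53|_8 = 6·8 + 5 ↦ 6·9 + 5|_9 = 59 ⇒ 58
(5) 58|_9 = 6·9 + 4 ↦ 6·10 + 4|_10 = 64 ⇒ 63
(6) 63|_10 = 6·10 + 3 ↦ 6·11 + 3|_11 = 69 ⇒ 68
(7) 68|_11 = 6·11 + 2 ↦ 6·12 + 2|_12 = 74 ⇒ 73

74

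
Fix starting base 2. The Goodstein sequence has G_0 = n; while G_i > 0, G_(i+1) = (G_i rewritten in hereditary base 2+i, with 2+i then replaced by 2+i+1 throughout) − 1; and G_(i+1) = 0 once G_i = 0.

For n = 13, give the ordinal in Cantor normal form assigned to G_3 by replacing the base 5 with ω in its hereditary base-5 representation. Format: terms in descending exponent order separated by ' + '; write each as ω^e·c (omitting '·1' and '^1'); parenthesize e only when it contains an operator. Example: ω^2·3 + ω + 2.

13 —HB2→ 2^(2 + 1) + 2^2 + 1 —bump→ 3^(3 + 1) + 3^3 + 1 = 109 —(−1)→ 108
108 —HB3→ 3^(3 + 1) + 3^3 —bump→ 4^(4 + 1) + 4^4 = 1280 —(−1)→ 1279
1279 —HB4→ 4^(4 + 1) + 3·4^3 + 3·4^2 + 3·4 + 3 —bump→ 5^(5 + 1) + 3·5^3 + 3·5^2 + 3·5 + 3 = 16093 —(−1)→ 16092
16092 —HB5→ 5^(5 + 1) + 3·5^3 + 3·5^2 + 3·5 + 2 —bump→ 6^(6 + 1) + 3·6^3 + 3·6^2 + 3·6 + 2 = 280712 —(−1)→ 280711

ω^(ω + 1) + ω^3·3 + ω^2·3 + ω·3 + 2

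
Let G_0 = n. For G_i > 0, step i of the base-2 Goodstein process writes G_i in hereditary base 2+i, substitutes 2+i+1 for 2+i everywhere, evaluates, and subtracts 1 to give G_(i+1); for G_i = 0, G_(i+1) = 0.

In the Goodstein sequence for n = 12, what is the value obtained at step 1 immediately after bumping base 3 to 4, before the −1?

G_0 = 12. HB_2(12) = 2^(2 + 1) + 2^2. Bump = 108. G_1 = 107.
G_1 = 107. HB_3(107) = 3^(3 + 1) + 2·3^2 + 2·3 + 2. Bump = 1066. G_2 = 1065.

1066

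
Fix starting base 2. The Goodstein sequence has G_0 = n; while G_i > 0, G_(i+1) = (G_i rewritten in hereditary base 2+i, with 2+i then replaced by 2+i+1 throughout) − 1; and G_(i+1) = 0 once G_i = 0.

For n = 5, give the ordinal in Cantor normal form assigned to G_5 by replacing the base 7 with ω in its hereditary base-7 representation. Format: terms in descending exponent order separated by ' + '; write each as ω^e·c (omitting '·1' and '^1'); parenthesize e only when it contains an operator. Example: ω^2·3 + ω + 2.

base 2: 5 = 2^2 + 1; at 3: 3^3 + 1 = 28; next = 27
base 3: 27 = 3^3; at 4: 4^4 = 256; next = 255
base 4: 255 = 3·4^3 + 3·4^2 + 3·4 + 3; at 5: 3·5^3 + 3·5^2 + 3·5 + 3 = 468; next = 467
base 5: 467 = 3·5^3 + 3·5^2 + 3·5 + 2; at 6: 3·6^3 + 3·6^2 + 3·6 + 2 = 776; next = 775
base 6: 775 = 3·6^3 + 3·6^2 + 3·6 + 1; at 7: 3·7^3 + 3·7^2 + 3·7 + 1 = 1198; next = 1197
base 7: 1197 = 3·7^3 + 3·7^2 + 3·7; at 8: 3·8^3 + 3·8^2 + 3·8 = 1752; next = 1751

ω^3·3 + ω^2·3 + ω·3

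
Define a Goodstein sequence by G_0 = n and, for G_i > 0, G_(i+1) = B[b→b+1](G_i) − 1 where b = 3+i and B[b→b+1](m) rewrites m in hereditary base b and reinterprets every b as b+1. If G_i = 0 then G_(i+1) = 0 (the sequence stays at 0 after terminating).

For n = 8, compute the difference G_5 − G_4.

0

i=0: 8 = 2·3 + 2 (b=3); 3→4: 2·4 + 2 = 10; 10−1 = 9
i=1: 9 = 2·4 + 1 (b=4); 4→5: 2·5 + 1 = 11; 11−1 = 10
i=2: 10 = 2·5 (b=5); 5→6: 2·6 = 12; 12−1 = 11
i=3: 11 = 6 + 5 (b=6); 6→7: 7 + 5 = 12; 12−1 = 11
i=4: 11 = 7 + 4 (b=7); 7→8: 8 + 4 = 12; 12−1 = 11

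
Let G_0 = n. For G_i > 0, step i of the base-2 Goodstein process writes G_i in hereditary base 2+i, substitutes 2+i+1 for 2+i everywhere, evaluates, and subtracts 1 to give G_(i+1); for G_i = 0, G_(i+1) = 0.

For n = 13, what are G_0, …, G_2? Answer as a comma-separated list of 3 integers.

base 2: 13 = 2^(2 + 1) + 2^2 + 1; at 3: 3^(3 + 1) + 3^3 + 1 = 109; next = 108
base 3: 108 = 3^(3 + 1) + 3^3; at 4: 4^(4 + 1) + 4^4 = 1280; next = 1279

13, 108, 1279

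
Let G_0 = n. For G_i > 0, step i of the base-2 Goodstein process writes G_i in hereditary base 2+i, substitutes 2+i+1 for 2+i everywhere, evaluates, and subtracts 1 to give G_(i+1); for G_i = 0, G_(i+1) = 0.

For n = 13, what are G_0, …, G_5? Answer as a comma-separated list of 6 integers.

13, 108, 1279, 16092, 280711, 5765998

base 2: 13 = 2^(2 + 1) + 2^2 + 1; at 3: 3^(3 + 1) + 3^3 + 1 = 109; next = 108
base 3: 108 = 3^(3 + 1) + 3^3; at 4: 4^(4 + 1) + 4^4 = 1280; next = 1279
base 4: 1279 = 4^(4 + 1) + 3·4^3 + 3·4^2 + 3·4 + 3; at 5: 5^(5 + 1) + 3·5^3 + 3·5^2 + 3·5 + 3 = 16093; next = 16092
base 5: 16092 = 5^(5 + 1) + 3·5^3 + 3·5^2 + 3·5 + 2; at 6: 6^(6 + 1) + 3·6^3 + 3·6^2 + 3·6 + 2 = 280712; next = 280711
base 6: 280711 = 6^(6 + 1) + 3·6^3 + 3·6^2 + 3·6 + 1; at 7: 7^(7 + 1) + 3·7^3 + 3·7^2 + 3·7 + 1 = 5765999; next = 5765998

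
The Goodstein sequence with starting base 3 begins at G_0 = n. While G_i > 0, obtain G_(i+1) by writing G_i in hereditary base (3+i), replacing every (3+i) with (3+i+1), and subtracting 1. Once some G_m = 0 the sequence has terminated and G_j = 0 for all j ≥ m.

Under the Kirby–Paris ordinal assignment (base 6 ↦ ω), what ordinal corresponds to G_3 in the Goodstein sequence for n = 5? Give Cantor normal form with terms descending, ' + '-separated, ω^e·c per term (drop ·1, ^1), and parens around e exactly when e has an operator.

5

(0) 5|_3 = 3 + 2 ↦ 4 + 2|_4 = 6 ⇒ 5
(1) 5|_4 = 4 + 1 ↦ 5 + 1|_5 = 6 ⇒ 5
(2) 5|_5 = 5 ↦ 6|_6 = 6 ⇒ 5
(3) 5|_6 = 5 ↦ 5|_7 = 5 ⇒ 4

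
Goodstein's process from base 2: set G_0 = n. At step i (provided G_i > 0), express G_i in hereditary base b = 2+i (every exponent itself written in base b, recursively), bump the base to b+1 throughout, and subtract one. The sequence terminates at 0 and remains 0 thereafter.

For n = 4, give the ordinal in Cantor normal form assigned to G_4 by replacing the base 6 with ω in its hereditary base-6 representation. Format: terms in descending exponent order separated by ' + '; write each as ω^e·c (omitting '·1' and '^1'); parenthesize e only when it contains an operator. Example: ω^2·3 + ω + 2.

i=0: 4 = 2^2 (b=2); 2→3: 3^3 = 27; 27−1 = 26
i=1: 26 = 2·3^2 + 2·3 + 2 (b=3); 3→4: 2·4^2 + 2·4 + 2 = 42; 42−1 = 41
i=2: 41 = 2·4^2 + 2·4 + 1 (b=4); 4→5: 2·5^2 + 2·5 + 1 = 61; 61−1 = 60
i=3: 60 = 2·5^2 + 2·5 (b=5); 5→6: 2·6^2 + 2·6 = 84; 84−1 = 83

ω^2·2 + ω + 5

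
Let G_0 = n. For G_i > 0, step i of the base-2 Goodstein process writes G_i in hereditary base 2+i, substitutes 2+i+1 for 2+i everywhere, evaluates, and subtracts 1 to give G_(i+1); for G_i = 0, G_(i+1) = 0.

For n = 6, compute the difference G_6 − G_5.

89204

G_0 = 6. HB_2(6) = 2^2 + 2. Bump = 30. G_1 = 29.
G_1 = 29. HB_3(29) = 3^3 + 2. Bump = 258. G_2 = 257.
G_2 = 257. HB_4(257) = 4^4 + 1. Bump = 3126. G_3 = 3125.
G_3 = 3125. HB_5(3125) = 5^5. Bump = 46656. G_4 = 46655.
G_4 = 46655. HB_6(46655) = 5·6^5 + 5·6^4 + 5·6^3 + 5·6^2 + 5·6 + 5. Bump = 98040. G_5 = 98039.
G_5 = 98039. HB_7(98039) = 5·7^5 + 5·7^4 + 5·7^3 + 5·7^2 + 5·7 + 4. Bump = 187244. G_6 = 187243.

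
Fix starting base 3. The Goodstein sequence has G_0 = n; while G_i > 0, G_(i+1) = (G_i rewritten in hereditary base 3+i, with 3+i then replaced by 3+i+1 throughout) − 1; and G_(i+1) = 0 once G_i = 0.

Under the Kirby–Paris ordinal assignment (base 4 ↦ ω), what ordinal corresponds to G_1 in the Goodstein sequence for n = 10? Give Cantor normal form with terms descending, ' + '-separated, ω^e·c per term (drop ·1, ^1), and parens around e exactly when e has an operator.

ω^2

[0] 10 ≡ 3^2 + 1 (base 3). Lift 4: 17. −1: 16.
[1] 16 ≡ 4^2 (base 4). Lift 5: 25. −1: 24.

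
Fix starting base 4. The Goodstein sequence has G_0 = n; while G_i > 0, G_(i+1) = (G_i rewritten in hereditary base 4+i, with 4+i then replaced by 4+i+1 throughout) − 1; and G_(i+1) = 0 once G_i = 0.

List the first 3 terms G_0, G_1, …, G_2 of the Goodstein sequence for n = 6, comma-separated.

base 4: 6 = 4 + 2; at 5: 5 + 2 = 7; next = 6
base 5: 6 = 5 + 1; at 6: 6 + 1 = 7; next = 6

6, 6, 6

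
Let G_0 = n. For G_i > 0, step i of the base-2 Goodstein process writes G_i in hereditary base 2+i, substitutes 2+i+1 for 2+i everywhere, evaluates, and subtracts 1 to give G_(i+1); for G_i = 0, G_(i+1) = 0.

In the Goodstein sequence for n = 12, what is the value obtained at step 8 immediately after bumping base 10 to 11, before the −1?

step 0: 12 = 2^(2 + 1) + 2^2; sub 3 for 2: 3^(3 + 1) + 3^3; = 108; G_1 = 108−1 = 107
step 1: 107 = 3^(3 + 1) + 2·3^2 + 2·3 + 2; sub 4 for 3: 4^(4 + 1) + 2·4^2 + 2·4 + 2; = 1066; G_2 = 1066−1 = 1065
step 2: 1065 = 4^(4 + 1) + 2·4^2 + 2·4 + 1; sub 5 for 4: 5^(5 + 1) + 2·5^2 + 2·5 + 1; = 15686; G_3 = 15686−1 = 15685
step 3: 15685 = 5^(5 + 1) + 2·5^2 + 2·5; sub 6 for 5: 6^(6 + 1) + 2·6^2 + 2·6; = 280020; G_4 = 280020−1 = 280019
step 4: 280019 = 6^(6 + 1) + 2·6^2 + 6 + 5; sub 7 for 6: 7^(7 + 1) + 2·7^2 + 7 + 5; = 5764911; G_5 = 5764911−1 = 5764910
step 5: 5764910 = 7^(7 + 1) + 2·7^2 + 7 + 4; sub 8 for 7: 8^(8 + 1) + 2·8^2 + 8 + 4; = 134217868; G_6 = 134217868−1 = 134217867
step 6: 134217867 = 8^(8 + 1) + 2·8^2 + 8 + 3; sub 9 for 8: 9^(9 + 1) + 2·9^2 + 9 + 3; = 3486784575; G_7 = 3486784575−1 = 3486784574
step 7: 3486784574 = 9^(9 + 1) + 2·9^2 + 9 + 2; sub 10 for 9: 10^(10 + 1) + 2·10^2 + 10 + 2; = 100000000212; G_8 = 100000000212−1 = 100000000211

3138428376975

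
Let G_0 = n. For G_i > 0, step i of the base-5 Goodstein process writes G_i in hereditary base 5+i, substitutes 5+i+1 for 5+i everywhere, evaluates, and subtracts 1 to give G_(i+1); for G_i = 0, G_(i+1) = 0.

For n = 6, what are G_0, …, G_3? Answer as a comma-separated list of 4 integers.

base 5: 6 = 5 + 1; at 6: 6 + 1 = 7; next = 6
base 6: 6 = 6; at 7: 7 = 7; next = 6
base 7: 6 = 6; at 8: 6 = 6; next = 5

6, 6, 6, 5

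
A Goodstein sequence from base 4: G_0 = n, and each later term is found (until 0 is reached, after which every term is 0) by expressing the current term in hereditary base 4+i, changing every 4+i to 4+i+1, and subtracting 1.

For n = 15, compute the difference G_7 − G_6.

1

i=0: 15 = 3·4 + 3 (b=4); 4→5: 3·5 + 3 = 18; 18−1 = 17
i=1: 17 = 3·5 + 2 (b=5); 5→6: 3·6 + 2 = 20; 20−1 = 19
i=2: 19 = 3·6 + 1 (b=6); 6→7: 3·7 + 1 = 22; 22−1 = 21
i=3: 21 = 3·7 (b=7); 7→8: 3·8 = 24; 24−1 = 23
i=4: 23 = 2·8 + 7 (b=8); 8→9: 2·9 + 7 = 25; 25−1 = 24
i=5: 24 = 2·9 + 6 (b=9); 9→10: 2·10 + 6 = 26; 26−1 = 25
i=6: 25 = 2·10 + 5 (b=10); 10→11: 2·11 + 5 = 27; 27−1 = 26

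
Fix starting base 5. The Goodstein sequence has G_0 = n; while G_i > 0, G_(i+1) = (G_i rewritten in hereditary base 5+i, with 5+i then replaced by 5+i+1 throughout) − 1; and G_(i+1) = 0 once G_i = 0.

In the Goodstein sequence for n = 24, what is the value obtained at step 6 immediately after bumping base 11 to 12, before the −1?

44

base 5: 24 = 4·5 + 4; at 6: 4·6 + 4 = 28; next = 27
base 6: 27 = 4·6 + 3; at 7: 4·7 + 3 = 31; next = 30
base 7: 30 = 4·7 + 2; at 8: 4·8 + 2 = 34; next = 33
base 8: 33 = 4·8 + 1; at 9: 4·9 + 1 = 37; next = 36
base 9: 36 = 4·9; at 10: 4·10 = 40; next = 39
base 10: 39 = 3·10 + 9; at 11: 3·11 + 9 = 42; next = 41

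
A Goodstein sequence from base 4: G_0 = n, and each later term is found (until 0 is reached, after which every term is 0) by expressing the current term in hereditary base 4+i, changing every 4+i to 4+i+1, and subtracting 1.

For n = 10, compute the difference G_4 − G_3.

0

step 0: 10 = 2·4 + 2; sub 5 for 4: 2·5 + 2; = 12; G_1 = 12−1 = 11
step 1: 11 = 2·5 + 1; sub 6 for 5: 2·6 + 1; = 13; G_2 = 13−1 = 12
step 2: 12 = 2·6; sub 7 for 6: 2·7; = 14; G_3 = 14−1 = 13
step 3: 13 = 7 + 6; sub 8 for 7: 8 + 6; = 14; G_4 = 14−1 = 13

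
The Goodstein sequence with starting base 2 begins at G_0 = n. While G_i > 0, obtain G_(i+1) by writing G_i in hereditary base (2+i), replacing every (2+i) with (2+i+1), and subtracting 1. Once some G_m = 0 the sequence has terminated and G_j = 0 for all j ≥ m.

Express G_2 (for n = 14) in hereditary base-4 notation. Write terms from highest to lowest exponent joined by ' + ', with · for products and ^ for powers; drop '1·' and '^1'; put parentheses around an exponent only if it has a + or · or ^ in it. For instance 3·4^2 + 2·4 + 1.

G_0=14  [base 2] 2^(2 + 1) + 2^2 + 2  →[2↦3]→  3^(3 + 1) + 3^3 + 3 = 111  −1 ⇒ G_1=110
G_1=110  [base 3] 3^(3 + 1) + 3^3 + 2  →[3↦4]→  4^(4 + 1) + 4^4 + 2 = 1282  −1 ⇒ G_2=1281
G_2=1281  [base 4] 4^(4 + 1) + 4^4 + 1  →[4↦5]→  5^(5 + 1) + 5^5 + 1 = 18751  −1 ⇒ G_3=18750

4^(4 + 1) + 4^4 + 1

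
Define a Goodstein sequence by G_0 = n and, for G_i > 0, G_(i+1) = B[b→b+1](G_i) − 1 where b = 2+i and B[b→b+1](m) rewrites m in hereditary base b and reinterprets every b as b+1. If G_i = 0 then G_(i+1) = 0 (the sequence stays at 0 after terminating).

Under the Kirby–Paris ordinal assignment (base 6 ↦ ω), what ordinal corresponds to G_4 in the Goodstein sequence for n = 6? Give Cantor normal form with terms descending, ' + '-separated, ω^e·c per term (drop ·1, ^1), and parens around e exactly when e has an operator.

ω^5·5 + ω^4·5 + ω^3·5 + ω^2·5 + ω·5 + 5

[0] 6 ≡ 2^2 + 2 (base 2). Lift 3: 30. −1: 29.
[1] 29 ≡ 3^3 + 2 (base 3). Lift 4: 258. −1: 257.
[2] 257 ≡ 4^4 + 1 (base 4). Lift 5: 3126. −1: 3125.
[3] 3125 ≡ 5^5 (base 5). Lift 6: 46656. −1: 46655.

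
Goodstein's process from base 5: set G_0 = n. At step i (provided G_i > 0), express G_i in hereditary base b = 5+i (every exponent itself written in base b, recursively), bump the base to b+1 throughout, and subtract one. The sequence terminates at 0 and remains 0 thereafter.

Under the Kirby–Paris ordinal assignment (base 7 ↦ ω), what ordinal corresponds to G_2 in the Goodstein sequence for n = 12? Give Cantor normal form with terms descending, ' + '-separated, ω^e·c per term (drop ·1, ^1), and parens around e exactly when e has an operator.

ω·2

G_0 = 12. HB_5(12) = 2·5 + 2. Bump = 14. G_1 = 13.
G_1 = 13. HB_6(13) = 2·6 + 1. Bump = 15. G_2 = 14.
G_2 = 14. HB_7(14) = 2·7. Bump = 16. G_3 = 15.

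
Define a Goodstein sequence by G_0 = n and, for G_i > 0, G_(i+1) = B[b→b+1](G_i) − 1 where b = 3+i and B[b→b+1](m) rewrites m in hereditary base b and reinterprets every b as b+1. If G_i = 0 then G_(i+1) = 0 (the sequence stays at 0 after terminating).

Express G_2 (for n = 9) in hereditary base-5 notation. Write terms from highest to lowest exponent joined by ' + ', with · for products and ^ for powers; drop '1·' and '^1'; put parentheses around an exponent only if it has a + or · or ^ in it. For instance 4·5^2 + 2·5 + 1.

3·5 + 2

9 —HB3→ 3^2 —bump→ 4^2 = 16 —(−1)→ 15
15 —HB4→ 3·4 + 3 —bump→ 3·5 + 3 = 18 —(−1)→ 17
17 —HB5→ 3·5 + 2 —bump→ 3·6 + 2 = 20 —(−1)→ 19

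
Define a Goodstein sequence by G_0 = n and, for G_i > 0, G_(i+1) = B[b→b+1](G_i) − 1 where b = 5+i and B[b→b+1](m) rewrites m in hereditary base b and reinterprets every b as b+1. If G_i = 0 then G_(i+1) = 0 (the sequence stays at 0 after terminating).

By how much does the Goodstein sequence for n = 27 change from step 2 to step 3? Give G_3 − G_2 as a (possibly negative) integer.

step 0: 27 = 5^2 + 2; sub 6 for 5: 6^2 + 2; = 38; G_1 = 38−1 = 37
step 1: 37 = 6^2 + 1; sub 7 for 6: 7^2 + 1; = 50; G_2 = 50−1 = 49
step 2: 49 = 7^2; sub 8 for 7: 8^2; = 64; G_3 = 64−1 = 63

14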